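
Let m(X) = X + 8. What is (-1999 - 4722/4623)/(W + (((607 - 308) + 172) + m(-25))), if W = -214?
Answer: -3082033/369840 ≈ -8.3334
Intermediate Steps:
m(X) = 8 + X
(-1999 - 4722/4623)/(W + (((607 - 308) + 172) + m(-25))) = (-1999 - 4722/4623)/(-214 + (((607 - 308) + 172) + (8 - 25))) = (-1999 - 4722*1/4623)/(-214 + ((299 + 172) - 17)) = (-1999 - 1574/1541)/(-214 + (471 - 17)) = -3082033/(1541*(-214 + 454)) = -3082033/1541/240 = -3082033/1541*1/240 = -3082033/369840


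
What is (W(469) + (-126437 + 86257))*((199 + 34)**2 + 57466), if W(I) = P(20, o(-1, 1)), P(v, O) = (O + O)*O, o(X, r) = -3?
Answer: -4488304310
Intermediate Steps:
P(v, O) = 2*O**2 (P(v, O) = (2*O)*O = 2*O**2)
W(I) = 18 (W(I) = 2*(-3)**2 = 2*9 = 18)
(W(469) + (-126437 + 86257))*((199 + 34)**2 + 57466) = (18 + (-126437 + 86257))*((199 + 34)**2 + 57466) = (18 - 40180)*(233**2 + 57466) = -40162*(54289 + 57466) = -40162*111755 = -4488304310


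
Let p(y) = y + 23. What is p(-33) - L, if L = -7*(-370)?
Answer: -2600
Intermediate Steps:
p(y) = 23 + y
L = 2590
p(-33) - L = (23 - 33) - 1*2590 = -10 - 2590 = -2600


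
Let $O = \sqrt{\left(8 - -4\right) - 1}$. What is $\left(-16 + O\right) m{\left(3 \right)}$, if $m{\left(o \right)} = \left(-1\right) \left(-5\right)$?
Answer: $-80 + 5 \sqrt{11} \approx -63.417$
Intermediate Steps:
$O = \sqrt{11}$ ($O = \sqrt{\left(8 + 4\right) - 1} = \sqrt{12 - 1} = \sqrt{11} \approx 3.3166$)
$m{\left(o \right)} = 5$
$\left(-16 + O\right) m{\left(3 \right)} = \left(-16 + \sqrt{11}\right) 5 = -80 + 5 \sqrt{11}$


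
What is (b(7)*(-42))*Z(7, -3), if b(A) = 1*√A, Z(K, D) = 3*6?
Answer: -756*√7 ≈ -2000.2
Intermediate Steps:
Z(K, D) = 18
b(A) = √A
(b(7)*(-42))*Z(7, -3) = (√7*(-42))*18 = -42*√7*18 = -756*√7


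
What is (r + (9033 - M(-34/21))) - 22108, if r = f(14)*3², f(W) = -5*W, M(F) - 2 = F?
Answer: -287813/21 ≈ -13705.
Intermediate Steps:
M(F) = 2 + F
r = -630 (r = -5*14*3² = -70*9 = -630)
(r + (9033 - M(-34/21))) - 22108 = (-630 + (9033 - (2 - 34/21))) - 22108 = (-630 + (9033 - 1*8/21)) - 22108 = (-630 + (9033 - 8/21)) - 22108 = (-630 + 189685/21) - 22108 = 176455/21 - 22108 = -287813/21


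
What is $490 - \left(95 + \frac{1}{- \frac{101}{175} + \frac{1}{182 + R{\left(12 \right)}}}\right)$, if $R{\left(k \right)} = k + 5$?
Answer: $\frac{7904805}{19924} \approx 396.75$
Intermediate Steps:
$R{\left(k \right)} = 5 + k$
$490 - \left(95 + \frac{1}{- \frac{101}{175} + \frac{1}{182 + R{\left(12 \right)}}}\right) = 490 - \left(95 + \frac{1}{- \frac{101}{175} + \frac{1}{182 + \left(5 + 12\right)}}\right) = 490 - \left(95 + \frac{1}{\left(-101\right) \frac{1}{175} + \frac{1}{182 + 17}}\right) = 490 - \left(95 + \frac{1}{- \frac{101}{175} + \frac{1}{199}}\right) = 490 - \left(95 + \frac{1}{- \frac{19924}{34825}}\right) = 490 - \left(95 - \frac{34825}{19924}\right) = 490 - \frac{1857955}{19924} = \frac{7904805}{19924}$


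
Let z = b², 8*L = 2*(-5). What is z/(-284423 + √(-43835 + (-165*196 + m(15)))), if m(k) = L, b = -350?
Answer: -139367270000/323586076421 - 245000*I*√304705/323586076421 ≈ -0.4307 - 0.00041794*I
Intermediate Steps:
L = -5/4 (L = (2*(-5))/8 = (⅛)*(-10) = -5/4 ≈ -1.2500)
m(k) = -5/4
z = 122500 (z = (-350)² = 122500)
z/(-284423 + √(-43835 + (-165*196 + m(15)))) = 122500/(-284423 + √(-43835 + (-165*196 - 5/4))) = 122500/(-284423 + √(-43835 + (-32340 - 5/4))) = 122500/(-284423 + √(-43835 - 129365/4)) = 122500/(-284423 + √(-304705/4)) = 122500/(-284423 + I*√304705/2)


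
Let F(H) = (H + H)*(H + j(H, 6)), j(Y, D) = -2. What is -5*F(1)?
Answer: 10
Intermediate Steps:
F(H) = 2*H*(-2 + H) (F(H) = (H + H)*(H - 2) = (2*H)*(-2 + H) = 2*H*(-2 + H))
-5*F(1) = -10*(-2 + 1) = -10*(-1) = -5*(-2) = 10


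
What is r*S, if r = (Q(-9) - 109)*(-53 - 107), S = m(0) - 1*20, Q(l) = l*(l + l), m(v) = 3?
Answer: 144160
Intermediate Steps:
Q(l) = 2*l² (Q(l) = l*(2*l) = 2*l²)
S = -17 (S = 3 - 1*20 = 3 - 20 = -17)
r = -8480 (r = (2*(-9)² - 109)*(-53 - 107) = (2*81 - 109)*(-160) = (162 - 109)*(-160) = 53*(-160) = -8480)
r*S = -8480*(-17) = 144160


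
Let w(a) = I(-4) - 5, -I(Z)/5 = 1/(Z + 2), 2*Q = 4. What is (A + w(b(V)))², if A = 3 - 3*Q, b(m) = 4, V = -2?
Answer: 121/4 ≈ 30.250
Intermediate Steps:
Q = 2 (Q = (½)*4 = 2)
I(Z) = -5/(2 + Z) (I(Z) = -5/(Z + 2) = -5/(2 + Z))
w(a) = -5/2 (w(a) = -5/(2 - 4) - 5 = -5/(-2) - 5 = -5*(-½) - 5 = 5/2 - 5 = -5/2)
A = -3 (A = 3 - 3*2 = 3 - 6 = -3)
(A + w(b(V)))² = (-3 - 5/2)² = (-11/2)² = 121/4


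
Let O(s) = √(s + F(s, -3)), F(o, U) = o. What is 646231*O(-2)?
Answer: 1292462*I ≈ 1.2925e+6*I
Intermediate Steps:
O(s) = √2*√s (O(s) = √(s + s) = √(2*s) = √2*√s)
646231*O(-2) = 646231*(√2*√(-2)) = 646231*(√2*(I*√2)) = 646231*(2*I) = 1292462*I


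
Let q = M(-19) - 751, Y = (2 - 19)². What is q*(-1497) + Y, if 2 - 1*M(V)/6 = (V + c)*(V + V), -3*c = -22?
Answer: 5088592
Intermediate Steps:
c = 22/3 (c = -⅓*(-22) = 22/3 ≈ 7.3333)
Y = 289 (Y = (-17)² = 289)
M(V) = 12 - 12*V*(22/3 + V) (M(V) = 12 - 6*(V + 22/3)*(V + V) = 12 - 6*(22/3 + V)*2*V = 12 - 12*V*(22/3 + V))
q = -3399 (q = (12 - 88*(-19) - 12*(-19)²) - 751 = (12 + 1672 - 12*361) - 751 = (12 + 1672 - 4332) - 751 = -2648 - 751 = -3399)
q*(-1497) + Y = -3399*(-1497) + 289 = 5088303 + 289 = 5088592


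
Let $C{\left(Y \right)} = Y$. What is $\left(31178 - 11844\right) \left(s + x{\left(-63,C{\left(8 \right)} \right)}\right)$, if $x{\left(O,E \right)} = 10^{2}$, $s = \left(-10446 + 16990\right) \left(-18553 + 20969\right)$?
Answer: $305678350936$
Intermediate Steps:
$s = 15810304$ ($s = 6544 \cdot 2416 = 15810304$)
$x{\left(O,E \right)} = 100$
$\left(31178 - 11844\right) \left(s + x{\left(-63,C{\left(8 \right)} \right)}\right) = \left(31178 - 11844\right) \left(15810304 + 100\right) = 19334 \cdot 15810404 = 305678350936$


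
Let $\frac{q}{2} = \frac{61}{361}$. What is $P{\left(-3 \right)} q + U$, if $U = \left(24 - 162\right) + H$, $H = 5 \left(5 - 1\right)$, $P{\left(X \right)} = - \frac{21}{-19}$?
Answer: $- \frac{806800}{6859} \approx -117.63$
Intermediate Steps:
$P{\left(X \right)} = \frac{21}{19}$ ($P{\left(X \right)} = \left(-21\right) \left(- \frac{1}{19}\right) = \frac{21}{19}$)
$q = \frac{122}{361}$ ($q = 2 \cdot \frac{61}{361} = \frac{122}{361} \approx 0.33795$)
$H = 20$ ($H = 5 \cdot 4 = 20$)
$U = -118$ ($U = \left(24 - 162\right) + 20 = -138 + 20 = -118$)
$P{\left(-3 \right)} q + U = \frac{21}{19} \cdot \frac{122}{361} - 118 = \frac{2562}{6859} - 118 = - \frac{806800}{6859}$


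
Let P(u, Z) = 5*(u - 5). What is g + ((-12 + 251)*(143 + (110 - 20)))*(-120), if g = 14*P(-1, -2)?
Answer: -6682860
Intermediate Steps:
P(u, Z) = -25 + 5*u (P(u, Z) = 5*(-5 + u) = -25 + 5*u)
g = -420 (g = 14*(-25 + 5*(-1)) = 14*(-25 - 5) = 14*(-30) = -420)
g + ((-12 + 251)*(143 + (110 - 20)))*(-120) = -420 + ((-12 + 251)*(143 + (110 - 20)))*(-120) = -420 + (239*(143 + 90))*(-120) = -420 + (239*233)*(-120) = -420 + 55687*(-120) = -420 - 6682440 = -6682860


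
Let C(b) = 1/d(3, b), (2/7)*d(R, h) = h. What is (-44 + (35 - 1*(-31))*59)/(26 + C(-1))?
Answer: 2695/18 ≈ 149.72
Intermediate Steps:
d(R, h) = 7*h/2
C(b) = 2/(7*b) (C(b) = 1/(7*b/2) = 2/(7*b))
(-44 + (35 - 1*(-31))*59)/(26 + C(-1)) = (-44 + (35 - 1*(-31))*59)/(26 + (2/7)/(-1)) = (-44 + (35 + 31)*59)/(26 + (2/7)*(-1)) = (-44 + 66*59)/(26 - 2/7) = (-44 + 3894)/(180/7) = (7/180)*3850 = 2695/18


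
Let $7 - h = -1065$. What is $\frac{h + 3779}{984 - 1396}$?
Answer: $- \frac{4851}{412} \approx -11.774$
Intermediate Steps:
$h = 1072$ ($h = 7 - -1065 = 7 + 1065 = 1072$)
$\frac{h + 3779}{984 - 1396} = \frac{1072 + 3779}{984 - 1396} = \frac{4851}{-412} = 4851 \left(- \frac{1}{412}\right) = - \frac{4851}{412}$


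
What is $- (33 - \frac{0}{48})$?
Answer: $-33$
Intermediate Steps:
$- (33 - \frac{0}{48}) = - (33 - 0 \cdot \frac{1}{48}) = - (33 - 0) = - (33 + 0) = \left(-1\right) 33 = -33$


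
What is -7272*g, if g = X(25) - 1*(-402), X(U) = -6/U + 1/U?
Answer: -14609448/5 ≈ -2.9219e+6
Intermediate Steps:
X(U) = -5/U (X(U) = -6/U + 1/U = -5/U)
g = 2009/5 (g = -5/25 - 1*(-402) = -5*1/25 + 402 = -1/5 + 402 = 2009/5 ≈ 401.80)
-7272*g = -7272*2009/5 = -14609448/5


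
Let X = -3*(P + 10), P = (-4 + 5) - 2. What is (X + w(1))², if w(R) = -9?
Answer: 1296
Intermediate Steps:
P = -1 (P = 1 - 2 = -1)
X = -27 (X = -3*(-1 + 10) = -3*9 = -27)
(X + w(1))² = (-27 - 9)² = (-36)² = 1296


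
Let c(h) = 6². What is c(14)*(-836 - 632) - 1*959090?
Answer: -1011938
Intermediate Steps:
c(h) = 36
c(14)*(-836 - 632) - 1*959090 = 36*(-836 - 632) - 1*959090 = 36*(-1468) - 959090 = -52848 - 959090 = -1011938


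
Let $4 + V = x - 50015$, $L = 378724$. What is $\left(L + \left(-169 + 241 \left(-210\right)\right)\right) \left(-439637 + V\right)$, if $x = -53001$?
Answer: $-177961649865$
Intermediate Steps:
$V = -103020$ ($V = -4 - 103016 = -103020$)
$\left(L + \left(-169 + 241 \left(-210\right)\right)\right) \left(-439637 + V\right) = \left(378724 + \left(-169 + 241 \left(-210\right)\right)\right) \left(-439637 - 103020\right) = \left(378724 - 50779\right) \left(-542657\right) = 327945 \left(-542657\right) = -177961649865$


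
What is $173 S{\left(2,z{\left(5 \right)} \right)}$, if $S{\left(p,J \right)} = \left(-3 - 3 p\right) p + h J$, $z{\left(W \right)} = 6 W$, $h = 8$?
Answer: $38406$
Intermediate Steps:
$S{\left(p,J \right)} = 8 J + p \left(-3 - 3 p\right)$ ($S{\left(p,J \right)} = \left(-3 - 3 p\right) p + 8 J = p \left(-3 - 3 p\right) + 8 J = 8 J + p \left(-3 - 3 p\right)$)
$173 S{\left(2,z{\left(5 \right)} \right)} = 173 \left(\left(-3\right) 2 - 3 \cdot 2^{2} + 8 \cdot 6 \cdot 5\right) = 173 \left(-6 - 12 + 8 \cdot 30\right) = 173 \left(-6 - 12 + 240\right) = 173 \cdot 222 = 38406$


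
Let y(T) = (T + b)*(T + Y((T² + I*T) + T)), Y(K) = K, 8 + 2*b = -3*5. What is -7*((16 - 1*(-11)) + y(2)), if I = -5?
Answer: -322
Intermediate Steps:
b = -23/2 (b = -4 + (-3*5)/2 = -4 + (½)*(-15) = -4 - 15/2 = -23/2 ≈ -11.500)
y(T) = (-23/2 + T)*(T² - 3*T) (y(T) = (T - 23/2)*(T + ((T² - 5*T) + T)) = (-23/2 + T)*(T + (T² - 4*T)) = (-23/2 + T)*(T² - 3*T))
-7*((16 - 1*(-11)) + y(2)) = -7*((16 - 1*(-11)) + (½)*2*(69 - 29*2 + 2*2²)) = -7*((16 + 11) + (½)*2*(69 - 58 + 2*4)) = -7*(27 + (½)*2*(69 - 58 + 8)) = -7*(27 + (½)*2*19) = -7*(27 + 19) = -7*46 = -322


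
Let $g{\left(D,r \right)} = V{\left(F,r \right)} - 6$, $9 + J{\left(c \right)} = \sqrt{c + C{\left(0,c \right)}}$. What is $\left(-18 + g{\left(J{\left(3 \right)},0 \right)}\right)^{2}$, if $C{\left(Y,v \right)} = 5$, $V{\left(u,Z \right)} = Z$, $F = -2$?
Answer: $576$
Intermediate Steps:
$J{\left(c \right)} = -9 + \sqrt{5 + c}$ ($J{\left(c \right)} = -9 + \sqrt{c + 5} = -9 + \sqrt{5 + c}$)
$g{\left(D,r \right)} = -6 + r$ ($g{\left(D,r \right)} = r - 6 = -6 + r$)
$\left(-18 + g{\left(J{\left(3 \right)},0 \right)}\right)^{2} = \left(-18 + \left(-6 + 0\right)\right)^{2} = \left(-18 - 6\right)^{2} = \left(-24\right)^{2} = 576$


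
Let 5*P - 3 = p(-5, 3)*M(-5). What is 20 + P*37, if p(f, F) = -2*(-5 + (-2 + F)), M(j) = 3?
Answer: 1099/5 ≈ 219.80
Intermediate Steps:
p(f, F) = 14 - 2*F (p(f, F) = -2*(-7 + F) = 14 - 2*F)
P = 27/5 (P = ⅗ + ((14 - 2*3)*3)/5 = ⅗ + ((14 - 6)*3)/5 = ⅗ + (8*3)/5 = ⅗ + (⅕)*24 = ⅗ + 24/5 = 27/5 ≈ 5.4000)
20 + P*37 = 20 + (27/5)*37 = 20 + 999/5 = 1099/5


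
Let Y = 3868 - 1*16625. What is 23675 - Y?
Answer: 36432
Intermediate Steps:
Y = -12757 (Y = 3868 - 16625 = -12757)
23675 - Y = 23675 - 1*(-12757) = 23675 + 12757 = 36432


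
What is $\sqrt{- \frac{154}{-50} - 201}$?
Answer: $\frac{2 i \sqrt{1237}}{5} \approx 14.068 i$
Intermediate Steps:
$\sqrt{- \frac{154}{-50} - 201} = \sqrt{\left(-154\right) \left(- \frac{1}{50}\right) - 201} = \sqrt{\frac{77}{25} - 201} = \sqrt{- \frac{4948}{25}} = \frac{2 i \sqrt{1237}}{5}$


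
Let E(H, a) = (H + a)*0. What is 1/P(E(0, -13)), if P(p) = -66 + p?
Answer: -1/66 ≈ -0.015152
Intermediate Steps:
E(H, a) = 0
1/P(E(0, -13)) = 1/(-66 + 0) = 1/(-66) = -1/66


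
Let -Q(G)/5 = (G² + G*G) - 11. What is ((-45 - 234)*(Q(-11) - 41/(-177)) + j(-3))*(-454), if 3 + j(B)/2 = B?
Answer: -8629602036/59 ≈ -1.4626e+8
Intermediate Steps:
j(B) = -6 + 2*B
Q(G) = 55 - 10*G² (Q(G) = -5*((G² + G*G) - 11) = -5*((G² + G²) - 11) = -5*(2*G² - 11) = -5*(-11 + 2*G²) = 55 - 10*G²)
((-45 - 234)*(Q(-11) - 41/(-177)) + j(-3))*(-454) = ((-45 - 234)*((55 - 10*(-11)²) - 41/(-177)) + (-6 + 2*(-3)))*(-454) = (-279*((55 - 10*121) - 41*(-1/177)) + (-6 - 6))*(-454) = (-279*((55 - 1210) + 41/177) - 12)*(-454) = (-279*(-1155 + 41/177) - 12)*(-454) = (-279*(-204394/177) - 12)*(-454) = (19008642/59 - 12)*(-454) = (19007934/59)*(-454) = -8629602036/59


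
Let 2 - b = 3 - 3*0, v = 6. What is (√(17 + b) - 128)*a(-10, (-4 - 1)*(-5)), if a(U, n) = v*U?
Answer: 7440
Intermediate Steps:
b = -1 (b = 2 - (3 - 3*0) = 2 - (3 + 0) = 2 - 1*3 = 2 - 3 = -1)
a(U, n) = 6*U
(√(17 + b) - 128)*a(-10, (-4 - 1)*(-5)) = (√(17 - 1) - 128)*(6*(-10)) = (√16 - 128)*(-60) = (4 - 128)*(-60) = -124*(-60) = 7440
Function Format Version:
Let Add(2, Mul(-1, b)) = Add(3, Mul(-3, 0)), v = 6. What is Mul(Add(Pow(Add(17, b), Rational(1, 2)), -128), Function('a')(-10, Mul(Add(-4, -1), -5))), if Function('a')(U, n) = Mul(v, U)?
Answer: 7440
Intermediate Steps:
b = -1 (b = Add(2, Mul(-1, Add(3, Mul(-3, 0)))) = Add(2, Mul(-1, Add(3, 0))) = Add(2, Mul(-1, 3)) = Add(2, -3) = -1)
Function('a')(U, n) = Mul(6, U)
Mul(Add(Pow(Add(17, b), Rational(1, 2)), -128), Function('a')(-10, Mul(Add(-4, -1), -5))) = Mul(Add(Pow(Add(17, -1), Rational(1, 2)), -128), Mul(6, -10)) = Mul(Add(Pow(16, Rational(1, 2)), -128), -60) = Mul(Add(4, -128), -60) = Mul(-124, -60) = 7440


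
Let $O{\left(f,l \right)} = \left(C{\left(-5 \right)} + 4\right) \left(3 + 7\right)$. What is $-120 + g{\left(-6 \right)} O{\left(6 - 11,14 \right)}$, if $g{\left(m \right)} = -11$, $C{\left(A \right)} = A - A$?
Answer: $-560$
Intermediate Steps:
$C{\left(A \right)} = 0$
$O{\left(f,l \right)} = 40$ ($O{\left(f,l \right)} = \left(0 + 4\right) \left(3 + 7\right) = 4 \cdot 10 = 40$)
$-120 + g{\left(-6 \right)} O{\left(6 - 11,14 \right)} = -120 - 440 = -560$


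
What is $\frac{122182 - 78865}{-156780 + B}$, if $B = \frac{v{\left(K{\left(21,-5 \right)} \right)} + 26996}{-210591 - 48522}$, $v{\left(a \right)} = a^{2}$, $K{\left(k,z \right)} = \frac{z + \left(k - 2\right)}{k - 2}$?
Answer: $- \frac{1350621071127}{4888392830764} \approx -0.27629$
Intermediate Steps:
$K{\left(k,z \right)} = \frac{-2 + k + z}{-2 + k}$ ($K{\left(k,z \right)} = \frac{z + \left(-2 + k\right)}{-2 + k} = \frac{-2 + k + z}{-2 + k}$)
$B = - \frac{3248584}{31179931}$ ($B = \frac{\left(\frac{-2 + 21 - 5}{-2 + 21}\right)^{2} + 26996}{-210591 - 48522} = \frac{\left(\frac{1}{19} \cdot 14\right)^{2} + 26996}{-259113} = \left(\left(\frac{1}{19} \cdot 14\right)^{2} + 26996\right) \left(- \frac{1}{259113}\right) = \left(\left(\frac{14}{19}\right)^{2} + 26996\right) \left(- \frac{1}{259113}\right) = \left(\frac{196}{361} + 26996\right) \left(- \frac{1}{259113}\right) = \frac{9745752}{361} \left(- \frac{1}{259113}\right) = - \frac{3248584}{31179931} \approx -0.10419$)
$\frac{122182 - 78865}{-156780 + B} = \frac{122182 - 78865}{-156780 - \frac{3248584}{31179931}} = \frac{43317}{- \frac{4888392830764}{31179931}} = 43317 \left(- \frac{31179931}{4888392830764}\right) = - \frac{1350621071127}{4888392830764}$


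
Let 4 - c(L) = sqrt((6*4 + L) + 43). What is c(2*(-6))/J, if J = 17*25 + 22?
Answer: 4/447 - sqrt(55)/447 ≈ -0.0076425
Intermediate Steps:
c(L) = 4 - sqrt(67 + L) (c(L) = 4 - sqrt((6*4 + L) + 43) = 4 - sqrt((24 + L) + 43) = 4 - sqrt(67 + L))
J = 447 (J = 425 + 22 = 447)
c(2*(-6))/J = (4 - sqrt(67 + 2*(-6)))/447 = (4 - sqrt(67 - 12))*(1/447) = (4 - sqrt(55))*(1/447) = 4/447 - sqrt(55)/447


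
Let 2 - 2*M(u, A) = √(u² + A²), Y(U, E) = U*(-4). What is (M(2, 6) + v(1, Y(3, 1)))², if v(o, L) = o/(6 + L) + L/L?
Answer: 481/36 - 11*√10/3 ≈ 1.7661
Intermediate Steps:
Y(U, E) = -4*U
v(o, L) = 1 + o/(6 + L) (v(o, L) = o/(6 + L) + 1 = 1 + o/(6 + L))
M(u, A) = 1 - √(A² + u²)/2 (M(u, A) = 1 - √(u² + A²)/2 = 1 - √(A² + u²)/2)
(M(2, 6) + v(1, Y(3, 1)))² = ((1 - √(6² + 2²)/2) + (6 - 4*3 + 1)/(6 - 4*3))² = ((1 - √(36 + 4)/2) + (6 - 12 + 1)/(6 - 12))² = ((1 - √10) - 5/(-6))² = ((1 - √10) - ⅙*(-5))² = ((1 - √10) + ⅚)² = (11/6 - √10)²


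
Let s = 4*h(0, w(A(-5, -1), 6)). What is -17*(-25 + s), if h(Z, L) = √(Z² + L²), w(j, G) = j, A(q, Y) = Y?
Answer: 357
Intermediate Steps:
h(Z, L) = √(L² + Z²)
s = 4 (s = 4*√((-1)² + 0²) = 4*√(1 + 0) = 4*√1 = 4*1 = 4)
-17*(-25 + s) = -17*(-25 + 4) = -17*(-21) = 357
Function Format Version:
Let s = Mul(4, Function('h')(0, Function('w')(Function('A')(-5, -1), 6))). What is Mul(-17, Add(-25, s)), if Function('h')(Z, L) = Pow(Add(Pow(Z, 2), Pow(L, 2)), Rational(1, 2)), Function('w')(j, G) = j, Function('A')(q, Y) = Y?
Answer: 357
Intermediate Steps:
Function('h')(Z, L) = Pow(Add(Pow(L, 2), Pow(Z, 2)), Rational(1, 2))
s = 4 (s = Mul(4, Pow(Add(Pow(-1, 2), Pow(0, 2)), Rational(1, 2))) = Mul(4, Pow(Add(1, 0), Rational(1, 2))) = Mul(4, Pow(1, Rational(1, 2))) = Mul(4, 1) = 4)
Mul(-17, Add(-25, s)) = Mul(-17, Add(-25, 4)) = Mul(-17, -21) = 357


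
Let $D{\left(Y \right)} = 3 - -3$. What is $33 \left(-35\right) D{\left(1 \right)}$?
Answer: $-6930$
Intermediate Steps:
$D{\left(Y \right)} = 6$ ($D{\left(Y \right)} = 3 + 3 = 6$)
$33 \left(-35\right) D{\left(1 \right)} = 33 \left(-35\right) 6 = \left(-1155\right) 6 = -6930$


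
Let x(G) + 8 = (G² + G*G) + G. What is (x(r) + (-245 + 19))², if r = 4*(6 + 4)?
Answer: 9036036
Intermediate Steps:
r = 40 (r = 4*10 = 40)
x(G) = -8 + G + 2*G² (x(G) = -8 + ((G² + G*G) + G) = -8 + ((G² + G²) + G) = -8 + (2*G² + G) = -8 + (G + 2*G²) = -8 + G + 2*G²)
(x(r) + (-245 + 19))² = ((-8 + 40 + 2*40²) + (-245 + 19))² = ((-8 + 40 + 2*1600) - 226)² = ((-8 + 40 + 3200) - 226)² = (3232 - 226)² = 3006² = 9036036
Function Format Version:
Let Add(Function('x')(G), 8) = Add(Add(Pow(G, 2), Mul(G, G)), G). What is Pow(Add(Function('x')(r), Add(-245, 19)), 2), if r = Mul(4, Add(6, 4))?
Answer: 9036036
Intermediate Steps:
r = 40 (r = Mul(4, 10) = 40)
Function('x')(G) = Add(-8, G, Mul(2, Pow(G, 2))) (Function('x')(G) = Add(-8, Add(Add(Pow(G, 2), Mul(G, G)), G)) = Add(-8, Add(Add(Pow(G, 2), Pow(G, 2)), G)) = Add(-8, Add(Mul(2, Pow(G, 2)), G)) = Add(-8, Add(G, Mul(2, Pow(G, 2)))) = Add(-8, G, Mul(2, Pow(G, 2))))
Pow(Add(Function('x')(r), Add(-245, 19)), 2) = Pow(Add(Add(-8, 40, Mul(2, Pow(40, 2))), Add(-245, 19)), 2) = Pow(Add(Add(-8, 40, Mul(2, 1600)), -226), 2) = Pow(Add(Add(-8, 40, 3200), -226), 2) = Pow(Add(3232, -226), 2) = Pow(3006, 2) = 9036036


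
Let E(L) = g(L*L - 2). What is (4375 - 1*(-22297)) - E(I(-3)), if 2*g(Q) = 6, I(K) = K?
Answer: 26669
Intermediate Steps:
g(Q) = 3 (g(Q) = (½)*6 = 3)
E(L) = 3
(4375 - 1*(-22297)) - E(I(-3)) = (4375 - 1*(-22297)) - 1*3 = (4375 + 22297) - 3 = 26672 - 3 = 26669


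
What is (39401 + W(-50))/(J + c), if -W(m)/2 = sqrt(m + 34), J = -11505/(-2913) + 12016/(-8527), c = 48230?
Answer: 326229129517/399351784419 - 66237736*I/399351784419 ≈ 0.8169 - 0.00016586*I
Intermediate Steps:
J = 21033509/8279717 (J = -11505*(-1/2913) + 12016*(-1/8527) = 3835/971 - 12016/8527 = 21033509/8279717 ≈ 2.5404)
W(m) = -2*sqrt(34 + m) (W(m) = -2*sqrt(m + 34) = -2*sqrt(34 + m))
(39401 + W(-50))/(J + c) = (39401 - 2*sqrt(34 - 50))/(21033509/8279717 + 48230) = (39401 - 8*I)/(399351784419/8279717) = (39401 - 8*I)*(8279717/399351784419) = 326229129517/399351784419 - 66237736*I/399351784419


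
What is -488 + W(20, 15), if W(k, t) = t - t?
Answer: -488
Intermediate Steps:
W(k, t) = 0
-488 + W(20, 15) = -488 + 0 = -488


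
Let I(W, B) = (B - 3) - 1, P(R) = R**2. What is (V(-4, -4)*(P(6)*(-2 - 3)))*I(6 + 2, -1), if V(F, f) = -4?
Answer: -3600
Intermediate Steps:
I(W, B) = -4 + B (I(W, B) = (-3 + B) - 1 = -4 + B)
(V(-4, -4)*(P(6)*(-2 - 3)))*I(6 + 2, -1) = (-4*6**2*(-2 - 3))*(-4 - 1) = -144*(-5)*(-5) = -4*(-180)*(-5) = 720*(-5) = -3600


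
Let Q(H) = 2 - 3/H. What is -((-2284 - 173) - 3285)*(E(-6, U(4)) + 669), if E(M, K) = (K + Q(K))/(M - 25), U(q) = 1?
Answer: 3841398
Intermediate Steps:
Q(H) = 2 - 3/H
E(M, K) = (2 + K - 3/K)/(-25 + M) (E(M, K) = (K + (2 - 3/K))/(M - 25) = (2 + K - 3/K)/(-25 + M))
-((-2284 - 173) - 3285)*(E(-6, U(4)) + 669) = -((-2284 - 173) - 3285)*((-3 + 1² + 2*1)/(1*(-25 - 6)) + 669) = -(-2457 - 3285)*(1*(-3 + 1 + 2)/(-31) + 669) = -(-5742)*(1*(-1/31)*0 + 669) = -(-5742)*(0 + 669) = -(-5742)*669 = -1*(-3841398) = 3841398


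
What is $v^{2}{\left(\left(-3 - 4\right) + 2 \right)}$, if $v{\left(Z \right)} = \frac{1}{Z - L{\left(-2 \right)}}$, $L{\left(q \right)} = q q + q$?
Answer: $\frac{1}{49} \approx 0.020408$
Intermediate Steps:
$L{\left(q \right)} = q + q^{2}$ ($L{\left(q \right)} = q^{2} + q = q + q^{2}$)
$v{\left(Z \right)} = \frac{1}{-2 + Z}$ ($v{\left(Z \right)} = \frac{1}{Z - - 2 \left(1 - 2\right)} = \frac{1}{Z - \left(-2\right) \left(-1\right)} = \frac{1}{Z - 2} = \frac{1}{-2 + Z}$)
$v^{2}{\left(\left(-3 - 4\right) + 2 \right)} = \left(\frac{1}{-2 + \left(\left(-3 - 4\right) + 2\right)}\right)^{2} = \left(\frac{1}{-2 + \left(-7 + 2\right)}\right)^{2} = \left(\frac{1}{-2 - 5}\right)^{2} = \left(\frac{1}{-7}\right)^{2} = \left(- \frac{1}{7}\right)^{2} = \frac{1}{49}$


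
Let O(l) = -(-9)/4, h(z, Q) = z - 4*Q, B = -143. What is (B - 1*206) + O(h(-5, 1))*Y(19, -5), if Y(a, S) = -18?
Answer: -779/2 ≈ -389.50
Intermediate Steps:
O(l) = 9/4 (O(l) = -(-9)/4 = -3*(-¾) = 9/4)
(B - 1*206) + O(h(-5, 1))*Y(19, -5) = (-143 - 1*206) + (9/4)*(-18) = (-143 - 206) - 81/2 = -349 - 81/2 = -779/2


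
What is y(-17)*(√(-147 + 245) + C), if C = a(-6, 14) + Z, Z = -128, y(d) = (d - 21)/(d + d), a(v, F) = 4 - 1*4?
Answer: -2432/17 + 133*√2/17 ≈ -131.99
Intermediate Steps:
a(v, F) = 0 (a(v, F) = 4 - 4 = 0)
y(d) = (-21 + d)/(2*d) (y(d) = (-21 + d)/((2*d)) = (-21 + d)*(1/(2*d)) = (-21 + d)/(2*d))
C = -128 (C = 0 - 128 = -128)
y(-17)*(√(-147 + 245) + C) = ((½)*(-21 - 17)/(-17))*(√(-147 + 245) - 128) = ((½)*(-1/17)*(-38))*(√98 - 128) = 19*(7*√2 - 128)/17 = 19*(-128 + 7*√2)/17 = -2432/17 + 133*√2/17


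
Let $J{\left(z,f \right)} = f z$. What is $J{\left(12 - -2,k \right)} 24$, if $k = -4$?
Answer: $-1344$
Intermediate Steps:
$J{\left(12 - -2,k \right)} 24 = - 4 \left(12 - -2\right) 24 = - 4 \left(12 + 2\right) 24 = \left(-4\right) 14 \cdot 24 = \left(-56\right) 24 = -1344$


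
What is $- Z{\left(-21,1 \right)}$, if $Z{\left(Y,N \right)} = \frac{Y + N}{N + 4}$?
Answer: $4$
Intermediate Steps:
$Z{\left(Y,N \right)} = \frac{N + Y}{4 + N}$
$- Z{\left(-21,1 \right)} = - \frac{1 - 21}{4 + 1} = - \frac{-20}{5} = \left(-1\right) \left(-4\right) = 4$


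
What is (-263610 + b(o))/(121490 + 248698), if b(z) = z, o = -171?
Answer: -4187/5876 ≈ -0.71256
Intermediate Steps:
(-263610 + b(o))/(121490 + 248698) = (-263610 - 171)/(121490 + 248698) = -263781/370188 = -263781*1/370188 = -4187/5876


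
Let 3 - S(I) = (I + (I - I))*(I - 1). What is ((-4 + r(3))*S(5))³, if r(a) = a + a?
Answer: -39304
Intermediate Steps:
r(a) = 2*a
S(I) = 3 - I*(-1 + I) (S(I) = 3 - (I + (I - I))*(I - 1) = 3 - (I + 0)*(-1 + I) = 3 - I*(-1 + I))
((-4 + r(3))*S(5))³ = ((-4 + 2*3)*(3 + 5 - 1*5²))³ = ((-4 + 6)*(3 + 5 - 1*25))³ = (2*(3 + 5 - 25))³ = (2*(-17))³ = (-34)³ = -39304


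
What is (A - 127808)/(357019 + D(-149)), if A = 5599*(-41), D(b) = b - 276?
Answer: -357367/356594 ≈ -1.0022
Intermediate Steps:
D(b) = -276 + b
A = -229559
(A - 127808)/(357019 + D(-149)) = (-229559 - 127808)/(357019 + (-276 - 149)) = -357367/(357019 - 425) = -357367/356594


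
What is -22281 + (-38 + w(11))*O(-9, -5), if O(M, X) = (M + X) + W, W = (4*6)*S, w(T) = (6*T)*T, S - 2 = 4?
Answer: 67159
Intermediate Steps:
S = 6 (S = 2 + 4 = 6)
w(T) = 6*T**2
W = 144 (W = (4*6)*6 = 24*6 = 144)
O(M, X) = 144 + M + X (O(M, X) = (M + X) + 144 = 144 + M + X)
-22281 + (-38 + w(11))*O(-9, -5) = -22281 + (-38 + 6*11**2)*(144 - 9 - 5) = -22281 + (-38 + 6*121)*130 = -22281 + (-38 + 726)*130 = -22281 + 688*130 = -22281 + 89440 = 67159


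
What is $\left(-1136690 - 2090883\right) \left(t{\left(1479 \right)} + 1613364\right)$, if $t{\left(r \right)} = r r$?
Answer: $-12267375596265$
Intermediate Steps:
$t{\left(r \right)} = r^{2}$
$\left(-1136690 - 2090883\right) \left(t{\left(1479 \right)} + 1613364\right) = \left(-1136690 - 2090883\right) \left(1479^{2} + 1613364\right) = - 3227573 \left(2187441 + 1613364\right) = \left(-3227573\right) 3800805 = -12267375596265$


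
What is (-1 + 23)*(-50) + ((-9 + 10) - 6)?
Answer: -1105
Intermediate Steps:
(-1 + 23)*(-50) + ((-9 + 10) - 6) = 22*(-50) + (1 - 6) = -1100 - 5 = -1105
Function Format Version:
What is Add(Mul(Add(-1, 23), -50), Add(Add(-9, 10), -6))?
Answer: -1105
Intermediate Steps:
Add(Mul(Add(-1, 23), -50), Add(Add(-9, 10), -6)) = Add(Mul(22, -50), Add(1, -6)) = Add(-1100, -5) = -1105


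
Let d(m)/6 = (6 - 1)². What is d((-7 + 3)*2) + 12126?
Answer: 12276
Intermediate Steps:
d(m) = 150 (d(m) = 6*(6 - 1)² = 6*5² = 6*25 = 150)
d((-7 + 3)*2) + 12126 = 150 + 12126 = 12276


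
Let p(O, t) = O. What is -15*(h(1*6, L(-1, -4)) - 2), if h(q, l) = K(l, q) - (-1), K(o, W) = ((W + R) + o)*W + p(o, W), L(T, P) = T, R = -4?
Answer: -60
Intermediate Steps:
K(o, W) = o + W*(-4 + W + o) (K(o, W) = ((W - 4) + o)*W + o = ((-4 + W) + o)*W + o = (-4 + W + o)*W + o = W*(-4 + W + o) + o = o + W*(-4 + W + o))
h(q, l) = 1 + l + q**2 - 4*q + l*q (h(q, l) = (l + q**2 - 4*q + q*l) - (-1) = (l + q**2 - 4*q + l*q) - 1*(-1) = (l + q**2 - 4*q + l*q) + 1 = 1 + l + q**2 - 4*q + l*q)
-15*(h(1*6, L(-1, -4)) - 2) = -15*((1 - 1 + (1*6)**2 - 4*6 - 6) - 2) = -15*((1 - 1 + 6**2 - 4*6 - 1*6) - 2) = -15*((1 - 1 + 36 - 24 - 6) - 2) = -15*(6 - 2) = -15*4 = -60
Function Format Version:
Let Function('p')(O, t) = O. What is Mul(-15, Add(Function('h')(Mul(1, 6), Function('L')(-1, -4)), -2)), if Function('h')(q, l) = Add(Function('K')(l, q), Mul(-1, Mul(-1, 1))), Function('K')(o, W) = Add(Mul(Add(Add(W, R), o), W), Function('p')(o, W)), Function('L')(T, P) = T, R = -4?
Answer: -60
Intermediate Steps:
Function('K')(o, W) = Add(o, Mul(W, Add(-4, W, o))) (Function('K')(o, W) = Add(Mul(Add(Add(W, -4), o), W), o) = Add(Mul(Add(Add(-4, W), o), W), o) = Add(Mul(Add(-4, W, o), W), o) = Add(Mul(W, Add(-4, W, o)), o) = Add(o, Mul(W, Add(-4, W, o))))
Function('h')(q, l) = Add(1, l, Pow(q, 2), Mul(-4, q), Mul(l, q)) (Function('h')(q, l) = Add(Add(l, Pow(q, 2), Mul(-4, q), Mul(q, l)), Mul(-1, Mul(-1, 1))) = Add(Add(l, Pow(q, 2), Mul(-4, q), Mul(l, q)), Mul(-1, -1)) = Add(Add(l, Pow(q, 2), Mul(-4, q), Mul(l, q)), 1) = Add(1, l, Pow(q, 2), Mul(-4, q), Mul(l, q)))
Mul(-15, Add(Function('h')(Mul(1, 6), Function('L')(-1, -4)), -2)) = Mul(-15, Add(Add(1, -1, Pow(Mul(1, 6), 2), Mul(-4, Mul(1, 6)), Mul(-1, Mul(1, 6))), -2)) = Mul(-15, Add(Add(1, -1, Pow(6, 2), Mul(-4, 6), Mul(-1, 6)), -2)) = Mul(-15, Add(Add(1, -1, 36, -24, -6), -2)) = Mul(-15, Add(6, -2)) = Mul(-15, 4) = -60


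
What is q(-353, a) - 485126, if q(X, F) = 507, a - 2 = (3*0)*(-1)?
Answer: -484619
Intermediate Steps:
a = 2 (a = 2 + (3*0)*(-1) = 2 + 0*(-1) = 2 + 0 = 2)
q(-353, a) - 485126 = 507 - 485126 = -484619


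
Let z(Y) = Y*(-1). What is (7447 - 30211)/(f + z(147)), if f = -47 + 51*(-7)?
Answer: 22764/551 ≈ 41.314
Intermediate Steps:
z(Y) = -Y
f = -404 (f = -47 - 357 = -404)
(7447 - 30211)/(f + z(147)) = (7447 - 30211)/(-404 - 1*147) = -22764/(-404 - 147) = -22764/(-551) = -22764*(-1/551) = 22764/551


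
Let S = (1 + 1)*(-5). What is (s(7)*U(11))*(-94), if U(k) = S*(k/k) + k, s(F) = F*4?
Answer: -2632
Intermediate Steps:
S = -10 (S = 2*(-5) = -10)
s(F) = 4*F
U(k) = -10 + k (U(k) = -10*k/k + k = -10*1 + k = -10 + k)
(s(7)*U(11))*(-94) = ((4*7)*(-10 + 11))*(-94) = (28*1)*(-94) = 28*(-94) = -2632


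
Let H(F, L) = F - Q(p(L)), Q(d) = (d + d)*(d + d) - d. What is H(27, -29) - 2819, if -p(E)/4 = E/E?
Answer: -2860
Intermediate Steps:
p(E) = -4 (p(E) = -4*E/E = -4*1 = -4)
Q(d) = -d + 4*d² (Q(d) = (2*d)*(2*d) - d = 4*d² - d = -d + 4*d²)
H(F, L) = -68 + F (H(F, L) = F - (-4)*(-1 + 4*(-4)) = F - (-4)*(-1 - 16) = F - (-4)*(-17) = F - 1*68 = F - 68 = -68 + F)
H(27, -29) - 2819 = (-68 + 27) - 2819 = -41 - 2819 = -2860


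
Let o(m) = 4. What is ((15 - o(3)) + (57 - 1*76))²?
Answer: 64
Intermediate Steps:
((15 - o(3)) + (57 - 1*76))² = ((15 - 1*4) + (57 - 1*76))² = ((15 - 4) + (57 - 76))² = (11 - 19)² = (-8)² = 64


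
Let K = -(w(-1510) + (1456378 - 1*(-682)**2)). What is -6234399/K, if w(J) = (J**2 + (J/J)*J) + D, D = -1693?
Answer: 6234399/3268151 ≈ 1.9076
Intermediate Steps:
w(J) = -1693 + J + J**2 (w(J) = (J**2 + (J/J)*J) - 1693 = (J**2 + 1*J) - 1693 = (J**2 + J) - 1693 = (J + J**2) - 1693 = -1693 + J + J**2)
K = -3268151 (K = -((-1693 - 1510 + (-1510)**2) + (1456378 - 1*(-682)**2)) = -((-1693 - 1510 + 2280100) + (1456378 - 1*465124)) = -(2276897 + (1456378 - 465124)) = -(2276897 + 991254) = -1*3268151 = -3268151)
-6234399/K = -6234399/(-3268151) = -6234399*(-1/3268151) = 6234399/3268151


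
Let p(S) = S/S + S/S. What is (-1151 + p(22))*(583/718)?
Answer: -669867/718 ≈ -932.96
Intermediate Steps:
p(S) = 2 (p(S) = 1 + 1 = 2)
(-1151 + p(22))*(583/718) = (-1151 + 2)*(583/718) = -669867/718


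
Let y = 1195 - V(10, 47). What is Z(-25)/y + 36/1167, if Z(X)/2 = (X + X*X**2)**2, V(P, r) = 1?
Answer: 95274859664/232233 ≈ 4.1026e+5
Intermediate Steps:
y = 1194 (y = 1195 - 1*1 = 1195 - 1 = 1194)
Z(X) = 2*(X + X**3)**2 (Z(X) = 2*(X + X*X**2)**2 = 2*(X + X**3)**2)
Z(-25)/y + 36/1167 = (2*(-25)**2*(1 + (-25)**2)**2)/1194 + 36/1167 = (2*625*(1 + 625)**2)*(1/1194) + 36*(1/1167) = (2*625*626**2)*(1/1194) + 12/389 = (2*625*391876)*(1/1194) + 12/389 = 489845000*(1/1194) + 12/389 = 244922500/597 + 12/389 = 95274859664/232233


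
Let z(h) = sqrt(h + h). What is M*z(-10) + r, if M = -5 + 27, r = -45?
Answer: -45 + 44*I*sqrt(5) ≈ -45.0 + 98.387*I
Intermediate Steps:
M = 22
z(h) = sqrt(2)*sqrt(h) (z(h) = sqrt(2*h) = sqrt(2)*sqrt(h))
M*z(-10) + r = 22*(sqrt(2)*sqrt(-10)) - 45 = 22*(sqrt(2)*(I*sqrt(10))) - 45 = 22*(2*I*sqrt(5)) - 45 = 44*I*sqrt(5) - 45 = -45 + 44*I*sqrt(5)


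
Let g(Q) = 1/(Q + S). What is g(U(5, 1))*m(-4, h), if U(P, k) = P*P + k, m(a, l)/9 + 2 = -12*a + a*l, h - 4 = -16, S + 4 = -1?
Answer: 282/7 ≈ 40.286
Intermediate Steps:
S = -5 (S = -4 - 1 = -5)
h = -12 (h = 4 - 16 = -12)
m(a, l) = -18 - 108*a + 9*a*l (m(a, l) = -18 + 9*(-12*a + a*l) = -18 + (-108*a + 9*a*l) = -18 - 108*a + 9*a*l)
U(P, k) = k + P² (U(P, k) = P² + k = k + P²)
g(Q) = 1/(-5 + Q) (g(Q) = 1/(Q - 5) = 1/(-5 + Q))
g(U(5, 1))*m(-4, h) = (-18 - 108*(-4) + 9*(-4)*(-12))/(-5 + (1 + 5²)) = (-18 + 432 + 432)/(-5 + (1 + 25)) = 846/(-5 + 26) = 846/21 = (1/21)*846 = 282/7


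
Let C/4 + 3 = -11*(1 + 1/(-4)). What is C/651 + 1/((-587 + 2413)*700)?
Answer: -2738969/39624200 ≈ -0.069124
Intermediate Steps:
C = -45 (C = -12 + 4*(-11*(1 + 1/(-4))) = -12 + 4*(-11*(1 - ¼)) = -12 + 4*(-11*¾) = -12 + 4*(-33/4) = -12 - 33 = -45)
C/651 + 1/((-587 + 2413)*700) = -45/651 + 1/((-587 + 2413)*700) = -45*1/651 + (1/700)/1826 = -15/217 + (1/1826)*(1/700) = -15/217 + 1/1278200 = -2738969/39624200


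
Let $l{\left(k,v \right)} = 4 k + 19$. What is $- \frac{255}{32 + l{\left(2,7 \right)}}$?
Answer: $- \frac{255}{59} \approx -4.322$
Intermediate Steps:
$l{\left(k,v \right)} = 19 + 4 k$
$- \frac{255}{32 + l{\left(2,7 \right)}} = - \frac{255}{32 + \left(19 + 4 \cdot 2\right)} = - \frac{255}{32 + \left(19 + 8\right)} = - \frac{255}{32 + 27} = - \frac{255}{59}$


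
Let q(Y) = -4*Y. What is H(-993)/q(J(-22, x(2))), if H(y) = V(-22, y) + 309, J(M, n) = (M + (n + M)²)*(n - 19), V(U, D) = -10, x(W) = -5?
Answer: 299/67872 ≈ 0.0044053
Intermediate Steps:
J(M, n) = (-19 + n)*(M + (M + n)²) (J(M, n) = (M + (M + n)²)*(-19 + n) = (-19 + n)*(M + (M + n)²))
H(y) = 299 (H(y) = -10 + 309 = 299)
H(-993)/q(J(-22, x(2))) = 299/((-4*(-19*(-22) - 19*(-22 - 5)² - 22*(-5) - 5*(-22 - 5)²))) = 299/((-4*(418 - 19*(-27)² + 110 - 5*(-27)²))) = 299/((-4*(418 - 19*729 + 110 - 5*729))) = 299/((-4*(418 - 13851 + 110 - 3645))) = 299/((-4*(-16968))) = 299/67872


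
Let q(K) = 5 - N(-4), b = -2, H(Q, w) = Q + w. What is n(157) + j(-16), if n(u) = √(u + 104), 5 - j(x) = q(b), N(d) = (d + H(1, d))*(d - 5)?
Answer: 63 + 3*√29 ≈ 79.156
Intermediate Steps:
N(d) = (1 + 2*d)*(-5 + d) (N(d) = (d + (1 + d))*(d - 5) = (1 + 2*d)*(-5 + d))
q(K) = -58 (q(K) = 5 - (-5 - 9*(-4) + 2*(-4)²) = 5 - (-5 + 36 + 2*16) = 5 - (-5 + 36 + 32) = 5 - 1*63 = 5 - 63 = -58)
j(x) = 63 (j(x) = 5 - 1*(-58) = 5 + 58 = 63)
n(u) = √(104 + u)
n(157) + j(-16) = √(104 + 157) + 63 = √261 + 63 = 3*√29 + 63 = 63 + 3*√29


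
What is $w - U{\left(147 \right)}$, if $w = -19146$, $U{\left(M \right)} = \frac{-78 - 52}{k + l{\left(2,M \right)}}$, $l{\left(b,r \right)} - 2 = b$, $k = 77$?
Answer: $- \frac{1550696}{81} \approx -19144.0$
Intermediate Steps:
$l{\left(b,r \right)} = 2 + b$
$U{\left(M \right)} = - \frac{130}{81}$ ($U{\left(M \right)} = \frac{-78 - 52}{77 + \left(2 + 2\right)} = - \frac{130}{77 + 4} = - \frac{130}{81}$)
$w - U{\left(147 \right)} = -19146 - - \frac{130}{81} = -19146 + \frac{130}{81} = - \frac{1550696}{81}$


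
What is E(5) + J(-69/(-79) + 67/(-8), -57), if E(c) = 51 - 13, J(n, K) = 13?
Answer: 51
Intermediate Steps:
E(c) = 38
E(5) + J(-69/(-79) + 67/(-8), -57) = 38 + 13 = 51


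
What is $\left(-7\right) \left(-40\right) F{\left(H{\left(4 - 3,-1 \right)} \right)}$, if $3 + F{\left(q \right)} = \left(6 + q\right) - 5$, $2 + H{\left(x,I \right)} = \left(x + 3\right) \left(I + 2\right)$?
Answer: $0$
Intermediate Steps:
$H{\left(x,I \right)} = -2 + \left(2 + I\right) \left(3 + x\right)$ ($H{\left(x,I \right)} = -2 + \left(x + 3\right) \left(I + 2\right) = -2 + \left(3 + x\right) \left(2 + I\right) = -2 + \left(2 + I\right) \left(3 + x\right)$)
$F{\left(q \right)} = -2 + q$ ($F{\left(q \right)} = -3 + \left(\left(6 + q\right) - 5\right) = -3 + \left(1 + q\right) = -2 + q$)
$\left(-7\right) \left(-40\right) F{\left(H{\left(4 - 3,-1 \right)} \right)} = \left(-7\right) \left(-40\right) \left(-2 + \left(4 + 2 \left(4 - 3\right) + 3 \left(-1\right) - \left(4 - 3\right)\right)\right) = 280 \left(-2 + \left(4 + 2 \cdot 1 - 3 - 1\right)\right) = 280 \left(-2 + \left(4 + 2 - 3 - 1\right)\right) = 280 \left(-2 + 2\right) = 280 \cdot 0 = 0$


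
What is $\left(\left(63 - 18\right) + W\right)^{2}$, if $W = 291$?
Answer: $112896$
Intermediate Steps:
$\left(\left(63 - 18\right) + W\right)^{2} = \left(\left(63 - 18\right) + 291\right)^{2} = \left(45 + 291\right)^{2} = 336^{2} = 112896$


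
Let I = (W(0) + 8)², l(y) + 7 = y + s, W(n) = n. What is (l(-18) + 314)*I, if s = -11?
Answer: 17792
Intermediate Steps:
l(y) = -18 + y (l(y) = -7 + (y - 11) = -7 + (-11 + y) = -18 + y)
I = 64 (I = (0 + 8)² = 8² = 64)
(l(-18) + 314)*I = ((-18 - 18) + 314)*64 = (-36 + 314)*64 = 278*64 = 17792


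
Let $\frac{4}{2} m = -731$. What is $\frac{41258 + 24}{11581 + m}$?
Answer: $\frac{82564}{22431} \approx 3.6808$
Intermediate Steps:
$m = - \frac{731}{2}$ ($m = \frac{1}{2} \left(-731\right) = - \frac{731}{2} \approx -365.5$)
$\frac{41258 + 24}{11581 + m} = \frac{41258 + 24}{11581 - \frac{731}{2}} = \frac{41282}{\frac{22431}{2}} = 41282 \cdot \frac{2}{22431} = \frac{82564}{22431}$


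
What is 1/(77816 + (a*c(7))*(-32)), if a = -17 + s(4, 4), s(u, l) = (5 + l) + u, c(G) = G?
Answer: 1/78712 ≈ 1.2705e-5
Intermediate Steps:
s(u, l) = 5 + l + u
a = -4 (a = -17 + (5 + 4 + 4) = -17 + 13 = -4)
1/(77816 + (a*c(7))*(-32)) = 1/(77816 - 4*7*(-32)) = 1/(77816 - 28*(-32)) = 1/(77816 + 896) = 1/78712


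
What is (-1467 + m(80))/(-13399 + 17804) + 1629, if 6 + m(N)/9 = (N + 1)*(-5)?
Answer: 7170579/4405 ≈ 1627.8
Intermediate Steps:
m(N) = -99 - 45*N (m(N) = -54 + 9*((N + 1)*(-5)) = -54 + 9*((1 + N)*(-5)) = -54 + 9*(-5 - 5*N) = -54 + (-45 - 45*N) = -99 - 45*N)
(-1467 + m(80))/(-13399 + 17804) + 1629 = (-1467 + (-99 - 45*80))/(-13399 + 17804) + 1629 = (-1467 + (-99 - 3600))/4405 + 1629 = (-1467 - 3699)*(1/4405) + 1629 = -5166*1/4405 + 1629 = -5166/4405 + 1629 = 7170579/4405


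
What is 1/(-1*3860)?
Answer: -1/3860 ≈ -0.00025907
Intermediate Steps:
1/(-1*3860) = 1/(-3860) = -1/3860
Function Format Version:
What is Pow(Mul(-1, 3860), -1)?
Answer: Rational(-1, 3860) ≈ -0.00025907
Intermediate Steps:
Pow(Mul(-1, 3860), -1) = Pow(-3860, -1) = Rational(-1, 3860)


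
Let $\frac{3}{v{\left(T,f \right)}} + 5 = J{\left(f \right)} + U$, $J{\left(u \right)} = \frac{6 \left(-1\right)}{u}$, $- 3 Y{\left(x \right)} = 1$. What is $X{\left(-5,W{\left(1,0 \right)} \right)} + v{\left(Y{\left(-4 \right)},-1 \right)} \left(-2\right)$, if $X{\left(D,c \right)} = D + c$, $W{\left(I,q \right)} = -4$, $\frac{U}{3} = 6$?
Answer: $- \frac{177}{19} \approx -9.3158$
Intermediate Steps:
$U = 18$ ($U = 3 \cdot 6 = 18$)
$Y{\left(x \right)} = - \frac{1}{3}$ ($Y{\left(x \right)} = \left(- \frac{1}{3}\right) 1 = - \frac{1}{3}$)
$J{\left(u \right)} = - \frac{6}{u}$
$v{\left(T,f \right)} = \frac{3}{13 - \frac{6}{f}}$ ($v{\left(T,f \right)} = \frac{3}{-5 + \left(- \frac{6}{f} + 18\right)} = \frac{3}{-5 + \left(18 - \frac{6}{f}\right)} = \frac{3}{13 - \frac{6}{f}}$)
$X{\left(-5,W{\left(1,0 \right)} \right)} + v{\left(Y{\left(-4 \right)},-1 \right)} \left(-2\right) = \left(-5 - 4\right) + 3 \left(-1\right) \frac{1}{-6 + 13 \left(-1\right)} \left(-2\right) = -9 + 3 \left(-1\right) \frac{1}{-6 - 13} \left(-2\right) = -9 + 3 \left(-1\right) \frac{1}{-19} \left(-2\right) = -9 + 3 \left(-1\right) \left(- \frac{1}{19}\right) \left(-2\right) = -9 + \frac{3}{19} \left(-2\right) = -9 - \frac{6}{19} = - \frac{177}{19}$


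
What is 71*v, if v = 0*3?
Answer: 0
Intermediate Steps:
v = 0
71*v = 71*0 = 0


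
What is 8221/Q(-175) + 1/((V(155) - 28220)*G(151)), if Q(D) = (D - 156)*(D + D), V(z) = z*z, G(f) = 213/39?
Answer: 489415539/6901068650 ≈ 0.070919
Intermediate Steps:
G(f) = 71/13 (G(f) = 213*(1/39) = 71/13)
V(z) = z**2
Q(D) = 2*D*(-156 + D) (Q(D) = (-156 + D)*(2*D) = 2*D*(-156 + D))
8221/Q(-175) + 1/((V(155) - 28220)*G(151)) = 8221/((2*(-175)*(-156 - 175))) + 1/((155**2 - 28220)*(71/13)) = 8221/((2*(-175)*(-331))) + (13/71)/(24025 - 28220) = 8221/115850 + (13/71)/(-4195) = 8221*(1/115850) - 1/4195*13/71 = 8221/115850 - 13/297845 = 489415539/6901068650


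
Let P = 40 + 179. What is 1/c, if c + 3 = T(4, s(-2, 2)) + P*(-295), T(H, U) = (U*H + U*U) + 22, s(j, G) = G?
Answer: -1/64574 ≈ -1.5486e-5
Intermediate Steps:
P = 219
T(H, U) = 22 + U² + H*U (T(H, U) = (H*U + U²) + 22 = (U² + H*U) + 22 = 22 + U² + H*U)
c = -64574 (c = -3 + ((22 + 2² + 4*2) + 219*(-295)) = -3 + ((22 + 4 + 8) - 64605) = -3 + (34 - 64605) = -3 - 64571 = -64574)
1/c = 1/(-64574) = -1/64574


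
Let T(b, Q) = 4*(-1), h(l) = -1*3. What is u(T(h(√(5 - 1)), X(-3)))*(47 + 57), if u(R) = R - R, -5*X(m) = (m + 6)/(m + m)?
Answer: 0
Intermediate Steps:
X(m) = -(6 + m)/(10*m) (X(m) = -(m + 6)/(5*(m + m)) = -(6 + m)/(5*(2*m)) = -(6 + m)*1/(2*m)/5 = -(6 + m)/(10*m))
h(l) = -3
T(b, Q) = -4
u(R) = 0
u(T(h(√(5 - 1)), X(-3)))*(47 + 57) = 0*(47 + 57) = 0*104 = 0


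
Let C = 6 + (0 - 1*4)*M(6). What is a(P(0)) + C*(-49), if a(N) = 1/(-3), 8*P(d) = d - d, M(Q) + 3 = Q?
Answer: 881/3 ≈ 293.67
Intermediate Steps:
M(Q) = -3 + Q
P(d) = 0 (P(d) = (d - d)/8 = (1/8)*0 = 0)
a(N) = -1/3
C = -6 (C = 6 + (0 - 1*4)*(-3 + 6) = 6 + (0 - 4)*3 = 6 - 4*3 = 6 - 12 = -6)
a(P(0)) + C*(-49) = -1/3 - 6*(-49) = -1/3 + 294 = 881/3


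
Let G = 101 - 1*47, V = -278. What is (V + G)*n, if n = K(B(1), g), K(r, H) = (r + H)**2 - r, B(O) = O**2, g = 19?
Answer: -89376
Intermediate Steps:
K(r, H) = (H + r)**2 - r
n = 399 (n = (19 + 1**2)**2 - 1*1**2 = (19 + 1)**2 - 1*1 = 20**2 - 1 = 400 - 1 = 399)
G = 54 (G = 101 - 47 = 54)
(V + G)*n = (-278 + 54)*399 = -224*399 = -89376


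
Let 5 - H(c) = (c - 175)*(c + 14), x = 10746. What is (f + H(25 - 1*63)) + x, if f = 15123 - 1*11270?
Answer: 9492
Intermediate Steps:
f = 3853 (f = 15123 - 11270 = 3853)
H(c) = 5 - (-175 + c)*(14 + c) (H(c) = 5 - (c - 175)*(c + 14) = 5 - (-175 + c)*(14 + c))
(f + H(25 - 1*63)) + x = (3853 + (2455 - (25 - 1*63)² + 161*(25 - 1*63))) + 10746 = (3853 + (2455 - (25 - 63)² + 161*(25 - 63))) + 10746 = (3853 + (2455 - 1*(-38)² + 161*(-38))) + 10746 = (3853 + (2455 - 1*1444 - 6118)) + 10746 = (3853 + (2455 - 1444 - 6118)) + 10746 = (3853 - 5107) + 10746 = -1254 + 10746 = 9492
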